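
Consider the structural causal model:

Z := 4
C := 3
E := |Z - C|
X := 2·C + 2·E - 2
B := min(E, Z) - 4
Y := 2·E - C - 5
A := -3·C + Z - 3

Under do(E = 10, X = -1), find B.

Setting E = 10, X = -1 by intervention discards those variables' equations.
B = min(E, Z) - 4  [with E=10, Z=4]  = 0

0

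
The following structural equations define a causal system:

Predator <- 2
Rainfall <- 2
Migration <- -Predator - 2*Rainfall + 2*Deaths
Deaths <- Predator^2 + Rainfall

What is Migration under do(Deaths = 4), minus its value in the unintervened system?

-4

The intervention breaks the incoming arrows to Deaths: Deaths <- Predator^2 + Rainfall no longer applies, and Deaths = 4.
Migration = -Predator - 2*Rainfall + 2*Deaths  [with Predator=2, Rainfall=2, Deaths=4]  = 2
Without intervention: Deaths = Predator^2 + Rainfall  [with Predator=2, Rainfall=2]  = 6; Migration = -Predator - 2*Rainfall + 2*Deaths  [with Predator=2, Rainfall=2, Deaths=6]  = 6.
Change = 2 − 6 = -4.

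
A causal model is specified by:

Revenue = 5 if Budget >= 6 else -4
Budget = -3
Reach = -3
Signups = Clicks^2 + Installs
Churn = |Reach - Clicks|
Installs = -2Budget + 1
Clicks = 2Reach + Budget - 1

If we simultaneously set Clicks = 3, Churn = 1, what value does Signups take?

The joint intervention fixes Clicks = 3, Churn = 1, removing each variable's own equation.
Installs = -2Budget + 1  [with Budget=-3]  = 7
Signups = Clicks^2 + Installs  [with Clicks=3, Installs=7]  = 16

16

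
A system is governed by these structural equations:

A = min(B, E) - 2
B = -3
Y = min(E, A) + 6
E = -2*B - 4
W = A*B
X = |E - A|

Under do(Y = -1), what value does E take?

do(Y=-1) replaces the equation Y = min(E, A) + 6 with the constant Y = -1.
E is not downstream of the intervention, so its value is determined by the original equations.
E = -2*B - 4  [with B=-3]  = 2

2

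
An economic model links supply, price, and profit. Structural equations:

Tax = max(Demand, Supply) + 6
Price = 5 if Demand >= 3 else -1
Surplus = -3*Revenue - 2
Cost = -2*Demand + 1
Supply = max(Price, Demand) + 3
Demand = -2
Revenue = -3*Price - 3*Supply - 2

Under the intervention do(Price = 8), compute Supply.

11

The intervention breaks the incoming arrows to Price: Price = 5 if Demand >= 3 else -1 no longer applies, and Price = 8.
Supply = max(Price, Demand) + 3  [with Price=8, Demand=-2]  = 11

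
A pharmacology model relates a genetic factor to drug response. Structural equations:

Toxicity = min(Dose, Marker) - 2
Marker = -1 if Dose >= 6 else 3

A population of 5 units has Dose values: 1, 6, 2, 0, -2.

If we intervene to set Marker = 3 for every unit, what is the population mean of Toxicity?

The intervention sets Marker=3 in all 5 units regardless of Dose. Recomputing Toxicity per unit gives -1, 1, 0, -2, -4; average -1.2.

-1.2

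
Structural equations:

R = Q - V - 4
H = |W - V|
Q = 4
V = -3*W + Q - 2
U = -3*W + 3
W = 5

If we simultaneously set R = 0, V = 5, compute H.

0

Setting R = 0, V = 5 by intervention discards those variables' equations.
H = |W - V|  [with W=5, V=5]  = 0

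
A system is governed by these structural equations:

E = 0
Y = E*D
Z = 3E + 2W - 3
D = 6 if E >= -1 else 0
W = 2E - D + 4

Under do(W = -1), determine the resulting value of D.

Under do(W=-1), the mechanism W = 2E - D + 4 is discarded; W is fixed at -1.
Since D is not a descendant of the intervened variable, it is unaffected.
D = 6 if E >= -1 else 0  [with E=0]  = 6

6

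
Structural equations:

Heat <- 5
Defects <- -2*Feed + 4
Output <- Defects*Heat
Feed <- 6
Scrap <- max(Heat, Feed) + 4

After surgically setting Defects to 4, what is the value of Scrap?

10

The intervention breaks the incoming arrows to Defects: Defects <- -2*Feed + 4 no longer applies, and Defects = 4.
Scrap is not downstream of the intervention, so its value is determined by the original equations.
Scrap = max(Heat, Feed) + 4  [with Heat=5, Feed=6]  = 10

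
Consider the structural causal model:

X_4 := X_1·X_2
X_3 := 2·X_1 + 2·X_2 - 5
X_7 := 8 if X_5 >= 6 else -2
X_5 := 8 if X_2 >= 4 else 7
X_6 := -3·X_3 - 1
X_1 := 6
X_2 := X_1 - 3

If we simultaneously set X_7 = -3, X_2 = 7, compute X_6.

-64

Under do(X_7 = -3, X_2 = 7), each intervened variable's structural equation is replaced by its fixed value.
X_3 = 2·X_1 + 2·X_2 - 5  [with X_1=6, X_2=7]  = 21
X_6 = -3·X_3 - 1  [with X_3=21]  = -64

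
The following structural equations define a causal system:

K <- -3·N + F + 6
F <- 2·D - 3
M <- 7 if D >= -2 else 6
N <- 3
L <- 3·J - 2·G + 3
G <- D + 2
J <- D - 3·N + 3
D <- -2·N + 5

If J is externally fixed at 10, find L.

do(J=10) replaces the equation J <- D - 3·N + 3 with the constant J = 10.
D = -2·N + 5  [with N=3]  = -1
G = D + 2  [with D=-1]  = 1
L = 3·J - 2·G + 3  [with J=10, G=1]  = 31

31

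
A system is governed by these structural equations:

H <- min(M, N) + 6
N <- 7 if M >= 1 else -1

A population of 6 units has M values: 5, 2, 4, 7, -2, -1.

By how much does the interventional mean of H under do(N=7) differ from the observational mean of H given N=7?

-2

The intervention sets N=7 in all 6 units regardless of M. Recomputing H per unit gives 11, 8, 10, 13, 4, 5; average 8.5.
Conditioning on N=7 selects the 4 unit(s) with M ∈ {5, 2, 4, 7}. Their H values: 11, 8, 10, 13. Mean = 10.5.
Difference = 8.5 − 10.5 = -2.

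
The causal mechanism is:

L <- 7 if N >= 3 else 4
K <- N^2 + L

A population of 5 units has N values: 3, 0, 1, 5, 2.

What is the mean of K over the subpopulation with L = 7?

24

Conditioning on L=7 selects the 2 unit(s) with N ∈ {3, 5}. Their K values: 16, 32. Mean = 24.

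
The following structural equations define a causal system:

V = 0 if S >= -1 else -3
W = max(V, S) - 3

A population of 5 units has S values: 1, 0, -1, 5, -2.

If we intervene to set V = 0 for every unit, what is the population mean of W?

Every unit gets V=0 under the intervention. W values become -2, -3, -3, 2, -3; E[W|do(V=0)] = -1.8.

-1.8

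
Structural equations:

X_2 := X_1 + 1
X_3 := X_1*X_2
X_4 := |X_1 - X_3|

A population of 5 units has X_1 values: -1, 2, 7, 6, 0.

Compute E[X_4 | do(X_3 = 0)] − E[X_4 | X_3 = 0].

2.7

The intervention sets X_3=0 in all 5 units regardless of X_1. Recomputing X_4 per unit gives 1, 2, 7, 6, 0; average 3.2.
Observing X_3=0 restricts to units where X_3's equation naturally yields 0: X_1 ∈ {-1, 0}. In that subpopulation X_4 = 1, 0, mean 0.5.
Difference = 3.2 − 0.5 = 2.7.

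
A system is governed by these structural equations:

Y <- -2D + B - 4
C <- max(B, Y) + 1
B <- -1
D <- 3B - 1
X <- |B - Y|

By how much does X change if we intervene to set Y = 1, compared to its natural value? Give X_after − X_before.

The intervention breaks the incoming arrows to Y: Y <- -2D + B - 4 no longer applies, and Y = 1.
X = |B - Y|  [with B=-1, Y=1]  = 2
Without intervention: D = 3B - 1  [with B=-1]  = -4; Y = -2D + B - 4  [with D=-4, B=-1]  = 3; X = |B - Y|  [with B=-1, Y=3]  = 4.
Change = 2 − 4 = -2.

-2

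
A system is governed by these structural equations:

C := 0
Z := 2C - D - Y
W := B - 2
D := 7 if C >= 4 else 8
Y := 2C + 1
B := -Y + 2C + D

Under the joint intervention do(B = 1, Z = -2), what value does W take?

The joint intervention fixes B = 1, Z = -2, removing each variable's own equation.
W = B - 2  [with B=1]  = -1

-1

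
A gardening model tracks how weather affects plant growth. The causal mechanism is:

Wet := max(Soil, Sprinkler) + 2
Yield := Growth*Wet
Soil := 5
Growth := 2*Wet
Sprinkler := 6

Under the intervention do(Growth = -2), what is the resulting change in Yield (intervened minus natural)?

Intervening sets Growth = -2 and removes its equation (Growth := 2*Wet).
Wet = max(Soil, Sprinkler) + 2  [with Soil=5, Sprinkler=6]  = 8
Yield = Growth*Wet  [with Growth=-2, Wet=8]  = -16
Without intervention: Wet = max(Soil, Sprinkler) + 2  [with Soil=5, Sprinkler=6]  = 8; Growth = 2*Wet  [with Wet=8]  = 16; Yield = Growth*Wet  [with Growth=16, Wet=8]  = 128.
Change = -16 − 128 = -144.

-144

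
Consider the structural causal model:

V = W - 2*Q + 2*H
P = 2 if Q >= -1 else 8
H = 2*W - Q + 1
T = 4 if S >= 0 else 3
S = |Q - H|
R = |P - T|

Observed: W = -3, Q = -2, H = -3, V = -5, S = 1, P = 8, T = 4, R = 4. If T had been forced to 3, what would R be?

do(T=3) replaces the equation T = 4 if S >= 0 else 3 with the constant T = 3.
P = 2 if Q >= -1 else 8  [with Q=-2]  = 8
R = |P - T|  [with P=8, T=3]  = 5

5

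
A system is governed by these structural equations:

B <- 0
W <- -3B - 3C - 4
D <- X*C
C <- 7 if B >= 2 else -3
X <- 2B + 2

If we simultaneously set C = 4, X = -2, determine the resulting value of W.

The joint intervention fixes C = 4, X = -2, removing each variable's own equation.
W = -3B - 3C - 4  [with B=0, C=4]  = -16

-16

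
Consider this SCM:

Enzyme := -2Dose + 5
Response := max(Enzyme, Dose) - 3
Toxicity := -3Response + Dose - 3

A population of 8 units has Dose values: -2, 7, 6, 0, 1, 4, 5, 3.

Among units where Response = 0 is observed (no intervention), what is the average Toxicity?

-1

Conditioning on Response=0 selects the 2 unit(s) with Dose ∈ {1, 3}. Their Toxicity values: -2, 0. Mean = -1.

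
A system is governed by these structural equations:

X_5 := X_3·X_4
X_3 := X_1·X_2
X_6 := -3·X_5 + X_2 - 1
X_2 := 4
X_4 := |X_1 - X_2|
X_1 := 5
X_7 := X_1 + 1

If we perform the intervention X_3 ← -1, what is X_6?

The intervention breaks the incoming arrows to X_3: X_3 := X_1·X_2 no longer applies, and X_3 = -1.
X_4 = |X_1 - X_2|  [with X_1=5, X_2=4]  = 1
X_5 = X_3·X_4  [with X_3=-1, X_4=1]  = -1
X_6 = -3·X_5 + X_2 - 1  [with X_5=-1, X_2=4]  = 6

6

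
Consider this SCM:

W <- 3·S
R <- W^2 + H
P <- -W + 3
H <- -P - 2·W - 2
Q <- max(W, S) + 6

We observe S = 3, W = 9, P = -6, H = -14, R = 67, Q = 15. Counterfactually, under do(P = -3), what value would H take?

The intervention breaks the incoming arrows to P: P <- -W + 3 no longer applies, and P = -3.
W = 3·S  [with S=3]  = 9
H = -P - 2·W - 2  [with P=-3, W=9]  = -17

-17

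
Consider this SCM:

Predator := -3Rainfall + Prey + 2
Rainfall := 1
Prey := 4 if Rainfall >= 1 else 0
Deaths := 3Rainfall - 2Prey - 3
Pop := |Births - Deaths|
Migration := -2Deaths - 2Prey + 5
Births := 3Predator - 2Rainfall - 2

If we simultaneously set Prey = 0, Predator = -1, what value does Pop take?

Under do(Prey = 0, Predator = -1), each intervened variable's structural equation is replaced by its fixed value.
Births = 3Predator - 2Rainfall - 2  [with Predator=-1, Rainfall=1]  = -7
Deaths = 3Rainfall - 2Prey - 3  [with Rainfall=1, Prey=0]  = 0
Pop = |Births - Deaths|  [with Births=-7, Deaths=0]  = 7

7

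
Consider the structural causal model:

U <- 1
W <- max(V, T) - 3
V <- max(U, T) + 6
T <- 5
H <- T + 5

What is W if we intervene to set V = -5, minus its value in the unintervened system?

-6

The intervention breaks the incoming arrows to V: V <- max(U, T) + 6 no longer applies, and V = -5.
W = max(V, T) - 3  [with V=-5, T=5]  = 2
Without intervention: V = max(U, T) + 6  [with U=1, T=5]  = 11; W = max(V, T) - 3  [with V=11, T=5]  = 8.
Change = 2 − 8 = -6.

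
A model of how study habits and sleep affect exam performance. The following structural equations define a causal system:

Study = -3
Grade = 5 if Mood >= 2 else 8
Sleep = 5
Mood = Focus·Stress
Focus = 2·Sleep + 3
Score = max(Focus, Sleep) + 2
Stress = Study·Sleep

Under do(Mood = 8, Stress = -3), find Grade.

Under do(Mood = 8, Stress = -3), each intervened variable's structural equation is replaced by its fixed value.
Grade = 5 if Mood >= 2 else 8  [with Mood=8]  = 5

5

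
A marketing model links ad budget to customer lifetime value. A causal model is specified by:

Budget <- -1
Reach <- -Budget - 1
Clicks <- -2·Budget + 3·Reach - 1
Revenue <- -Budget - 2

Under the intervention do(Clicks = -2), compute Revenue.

The intervention breaks the incoming arrows to Clicks: Clicks <- -2·Budget + 3·Reach - 1 no longer applies, and Clicks = -2.
Revenue is not downstream of the intervention, so its value is determined by the original equations.
Revenue = -Budget - 2  [with Budget=-1]  = -1

-1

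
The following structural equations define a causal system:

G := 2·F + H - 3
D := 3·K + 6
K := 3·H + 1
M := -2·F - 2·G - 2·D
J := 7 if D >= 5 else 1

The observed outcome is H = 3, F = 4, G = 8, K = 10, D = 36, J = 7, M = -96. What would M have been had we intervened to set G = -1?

-78

The intervention breaks the incoming arrows to G: G := 2·F + H - 3 no longer applies, and G = -1.
K = 3·H + 1  [with H=3]  = 10
D = 3·K + 6  [with K=10]  = 36
M = -2·F - 2·G - 2·D  [with F=4, G=-1, D=36]  = -78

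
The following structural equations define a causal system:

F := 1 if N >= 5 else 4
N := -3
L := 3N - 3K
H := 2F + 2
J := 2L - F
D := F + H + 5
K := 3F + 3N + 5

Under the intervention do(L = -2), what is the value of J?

Under do(L=-2), the mechanism L := 3N - 3K is discarded; L is fixed at -2.
F = 1 if N >= 5 else 4  [with N=-3]  = 4
J = 2L - F  [with L=-2, F=4]  = -8

-8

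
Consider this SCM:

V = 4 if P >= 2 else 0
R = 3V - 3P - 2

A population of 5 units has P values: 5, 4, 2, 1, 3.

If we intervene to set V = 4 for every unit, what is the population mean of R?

1

The intervention sets V=4 in all 5 units regardless of P. Recomputing R per unit gives -5, -2, 4, 7, 1; average 1.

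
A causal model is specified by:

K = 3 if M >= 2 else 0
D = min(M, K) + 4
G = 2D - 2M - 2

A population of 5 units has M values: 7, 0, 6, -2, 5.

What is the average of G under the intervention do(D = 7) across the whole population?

The intervention sets D=7 in all 5 units regardless of M. Recomputing G per unit gives -2, 12, 0, 16, 2; average 5.6.

5.6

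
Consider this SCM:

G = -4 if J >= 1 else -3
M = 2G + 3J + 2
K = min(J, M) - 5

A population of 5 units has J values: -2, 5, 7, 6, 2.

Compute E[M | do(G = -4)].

4.8

Under do(G=-4), G's equation is replaced by G=-4 for every unit. Per-unit M: -12, 9, 15, 12, 0. Mean = 4.8.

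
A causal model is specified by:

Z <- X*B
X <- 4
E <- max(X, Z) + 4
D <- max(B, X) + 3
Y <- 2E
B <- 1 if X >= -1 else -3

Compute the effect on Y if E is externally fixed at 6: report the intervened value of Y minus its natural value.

-4

The intervention breaks the incoming arrows to E: E <- max(X, Z) + 4 no longer applies, and E = 6.
Y = 2E  [with E=6]  = 12
Without intervention: B = 1 if X >= -1 else -3  [with X=4]  = 1; Z = X*B  [with X=4, B=1]  = 4; E = max(X, Z) + 4  [with X=4, Z=4]  = 8; Y = 2E  [with E=8]  = 16.
Change = 12 − 16 = -4.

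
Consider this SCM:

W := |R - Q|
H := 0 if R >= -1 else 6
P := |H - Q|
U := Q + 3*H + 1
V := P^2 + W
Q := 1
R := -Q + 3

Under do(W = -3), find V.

-2

The intervention breaks the incoming arrows to W: W := |R - Q| no longer applies, and W = -3.
R = -Q + 3  [with Q=1]  = 2
H = 0 if R >= -1 else 6  [with R=2]  = 0
P = |H - Q|  [with H=0, Q=1]  = 1
V = P^2 + W  [with P=1, W=-3]  = -2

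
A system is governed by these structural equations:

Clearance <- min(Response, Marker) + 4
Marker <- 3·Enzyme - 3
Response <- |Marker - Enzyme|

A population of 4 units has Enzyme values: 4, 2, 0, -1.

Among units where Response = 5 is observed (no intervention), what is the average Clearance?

Conditioning on Response=5 selects the 2 unit(s) with Enzyme ∈ {4, -1}. Their Clearance values: 9, -2. Mean = 3.5.

3.5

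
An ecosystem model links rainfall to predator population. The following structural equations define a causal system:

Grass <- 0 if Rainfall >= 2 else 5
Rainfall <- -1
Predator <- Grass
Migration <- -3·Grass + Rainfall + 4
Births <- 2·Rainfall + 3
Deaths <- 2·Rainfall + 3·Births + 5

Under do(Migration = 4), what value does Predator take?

do(Migration=4) replaces the equation Migration <- -3·Grass + Rainfall + 4 with the constant Migration = 4.
Predator is not downstream of the intervention, so its value is determined by the original equations.
Grass = 0 if Rainfall >= 2 else 5  [with Rainfall=-1]  = 5
Predator = Grass  [with Grass=5]  = 5

5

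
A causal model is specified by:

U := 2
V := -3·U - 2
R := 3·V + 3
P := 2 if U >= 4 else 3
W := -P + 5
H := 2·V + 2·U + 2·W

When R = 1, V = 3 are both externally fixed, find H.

14

Setting R = 1, V = 3 by intervention discards those variables' equations.
P = 2 if U >= 4 else 3  [with U=2]  = 3
W = -P + 5  [with P=3]  = 2
H = 2·V + 2·U + 2·W  [with V=3, U=2, W=2]  = 14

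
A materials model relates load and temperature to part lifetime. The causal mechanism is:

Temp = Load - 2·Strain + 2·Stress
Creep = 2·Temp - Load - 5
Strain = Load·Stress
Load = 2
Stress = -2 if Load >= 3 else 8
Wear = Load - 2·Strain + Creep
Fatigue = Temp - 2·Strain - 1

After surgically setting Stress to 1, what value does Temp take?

0

Under do(Stress=1), the mechanism Stress = -2 if Load >= 3 else 8 is discarded; Stress is fixed at 1.
Strain = Load·Stress  [with Load=2, Stress=1]  = 2
Temp = Load - 2·Strain + 2·Stress  [with Load=2, Strain=2, Stress=1]  = 0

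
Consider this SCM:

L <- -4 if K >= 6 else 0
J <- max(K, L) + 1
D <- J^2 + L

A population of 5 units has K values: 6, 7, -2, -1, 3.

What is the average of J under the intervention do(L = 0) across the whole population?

4.2

Every unit gets L=0 under the intervention. J values become 7, 8, 1, 1, 4; E[J|do(L=0)] = 4.2.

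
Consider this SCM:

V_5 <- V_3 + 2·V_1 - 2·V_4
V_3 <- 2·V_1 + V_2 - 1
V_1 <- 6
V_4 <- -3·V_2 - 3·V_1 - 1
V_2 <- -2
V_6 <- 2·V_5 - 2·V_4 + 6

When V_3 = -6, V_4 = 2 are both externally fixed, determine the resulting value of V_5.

Setting V_3 = -6, V_4 = 2 by intervention discards those variables' equations.
V_5 = V_3 + 2·V_1 - 2·V_4  [with V_3=-6, V_1=6, V_4=2]  = 2

2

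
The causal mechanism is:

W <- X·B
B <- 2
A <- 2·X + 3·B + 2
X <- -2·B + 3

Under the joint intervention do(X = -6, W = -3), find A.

Setting X = -6, W = -3 by intervention discards those variables' equations.
A = 2·X + 3·B + 2  [with X=-6, B=2]  = -4

-4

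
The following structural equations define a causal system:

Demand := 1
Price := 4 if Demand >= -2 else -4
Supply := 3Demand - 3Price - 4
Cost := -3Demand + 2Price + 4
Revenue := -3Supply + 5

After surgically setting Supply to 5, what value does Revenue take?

do(Supply=5) replaces the equation Supply := 3Demand - 3Price - 4 with the constant Supply = 5.
Revenue = -3Supply + 5  [with Supply=5]  = -10

-10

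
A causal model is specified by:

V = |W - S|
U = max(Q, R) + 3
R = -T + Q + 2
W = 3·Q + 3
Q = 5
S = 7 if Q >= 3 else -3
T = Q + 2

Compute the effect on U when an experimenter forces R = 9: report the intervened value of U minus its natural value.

4

Intervening sets R = 9 and removes its equation (R = -T + Q + 2).
U = max(Q, R) + 3  [with Q=5, R=9]  = 12
Without intervention: T = Q + 2  [with Q=5]  = 7; R = -T + Q + 2  [with T=7, Q=5]  = 0; U = max(Q, R) + 3  [with Q=5, R=0]  = 8.
Change = 12 − 8 = 4.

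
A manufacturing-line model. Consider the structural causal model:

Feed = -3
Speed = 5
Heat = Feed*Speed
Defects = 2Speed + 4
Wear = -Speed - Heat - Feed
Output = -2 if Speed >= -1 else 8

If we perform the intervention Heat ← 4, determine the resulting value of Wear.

The intervention breaks the incoming arrows to Heat: Heat = Feed*Speed no longer applies, and Heat = 4.
Wear = -Speed - Heat - Feed  [with Speed=5, Heat=4, Feed=-3]  = -6

-6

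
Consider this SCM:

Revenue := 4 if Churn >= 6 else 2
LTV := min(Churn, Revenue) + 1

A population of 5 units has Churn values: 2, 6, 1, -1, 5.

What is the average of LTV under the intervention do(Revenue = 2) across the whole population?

2.2

The intervention sets Revenue=2 in all 5 units regardless of Churn. Recomputing LTV per unit gives 3, 3, 2, 0, 3; average 2.2.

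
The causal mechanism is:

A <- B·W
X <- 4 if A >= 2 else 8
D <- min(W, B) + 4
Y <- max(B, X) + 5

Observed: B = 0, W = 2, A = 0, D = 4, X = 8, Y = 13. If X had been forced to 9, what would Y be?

The intervention breaks the incoming arrows to X: X <- 4 if A >= 2 else 8 no longer applies, and X = 9.
Y = max(B, X) + 5  [with B=0, X=9]  = 14

14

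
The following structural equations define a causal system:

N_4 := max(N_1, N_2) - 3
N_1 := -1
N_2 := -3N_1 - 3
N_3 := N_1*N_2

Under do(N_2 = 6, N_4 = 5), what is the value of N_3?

The joint intervention fixes N_2 = 6, N_4 = 5, removing each variable's own equation.
N_3 = N_1*N_2  [with N_1=-1, N_2=6]  = -6

-6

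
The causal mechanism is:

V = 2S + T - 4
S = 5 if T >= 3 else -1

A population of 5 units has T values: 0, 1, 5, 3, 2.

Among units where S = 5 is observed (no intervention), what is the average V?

Observing S=5 restricts to units where S's equation naturally yields 5: T ∈ {5, 3}. In that subpopulation V = 11, 9, mean 10.

10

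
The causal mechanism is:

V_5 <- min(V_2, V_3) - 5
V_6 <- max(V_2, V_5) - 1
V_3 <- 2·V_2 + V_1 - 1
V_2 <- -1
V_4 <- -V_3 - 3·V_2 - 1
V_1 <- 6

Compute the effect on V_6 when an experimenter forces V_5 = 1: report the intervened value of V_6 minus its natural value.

The intervention breaks the incoming arrows to V_5: V_5 <- min(V_2, V_3) - 5 no longer applies, and V_5 = 1.
V_6 = max(V_2, V_5) - 1  [with V_2=-1, V_5=1]  = 0
Without intervention: V_3 = 2·V_2 + V_1 - 1  [with V_2=-1, V_1=6]  = 3; V_5 = min(V_2, V_3) - 5  [with V_2=-1, V_3=3]  = -6; V_6 = max(V_2, V_5) - 1  [with V_2=-1, V_5=-6]  = -2.
Change = 0 − (-2) = 2.

2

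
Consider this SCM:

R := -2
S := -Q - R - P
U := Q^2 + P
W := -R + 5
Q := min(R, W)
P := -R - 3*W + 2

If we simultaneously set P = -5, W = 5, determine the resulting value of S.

The joint intervention fixes P = -5, W = 5, removing each variable's own equation.
Q = min(R, W)  [with R=-2, W=5]  = -2
S = -Q - R - P  [with Q=-2, R=-2, P=-5]  = 9

9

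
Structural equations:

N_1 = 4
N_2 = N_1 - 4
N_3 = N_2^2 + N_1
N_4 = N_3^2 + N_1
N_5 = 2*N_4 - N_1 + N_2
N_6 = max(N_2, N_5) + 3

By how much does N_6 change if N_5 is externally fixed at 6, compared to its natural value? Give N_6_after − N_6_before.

The intervention breaks the incoming arrows to N_5: N_5 = 2*N_4 - N_1 + N_2 no longer applies, and N_5 = 6.
N_2 = N_1 - 4  [with N_1=4]  = 0
N_6 = max(N_2, N_5) + 3  [with N_2=0, N_5=6]  = 9
Without intervention: N_2 = N_1 - 4  [with N_1=4]  = 0; N_3 = N_2^2 + N_1  [with N_2=0, N_1=4]  = 4; N_4 = N_3^2 + N_1  [with N_3=4, N_1=4]  = 20; N_5 = 2*N_4 - N_1 + N_2  [with N_4=20, N_1=4, N_2=0]  = 36; N_6 = max(N_2, N_5) + 3  [with N_2=0, N_5=36]  = 39.
Change = 9 − 39 = -30.

-30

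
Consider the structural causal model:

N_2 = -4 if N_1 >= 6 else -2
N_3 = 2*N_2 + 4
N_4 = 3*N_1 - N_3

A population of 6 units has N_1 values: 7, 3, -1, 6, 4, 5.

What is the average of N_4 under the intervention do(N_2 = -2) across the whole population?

12

Every unit gets N_2=-2 under the intervention. N_4 values become 21, 9, -3, 18, 12, 15; E[N_4|do(N_2=-2)] = 12.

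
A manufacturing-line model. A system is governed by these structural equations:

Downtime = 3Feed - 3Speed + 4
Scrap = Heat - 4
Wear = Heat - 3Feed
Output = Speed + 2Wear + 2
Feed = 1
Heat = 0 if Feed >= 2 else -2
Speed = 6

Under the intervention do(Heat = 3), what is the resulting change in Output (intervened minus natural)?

10

The intervention breaks the incoming arrows to Heat: Heat = 0 if Feed >= 2 else -2 no longer applies, and Heat = 3.
Wear = Heat - 3Feed  [with Heat=3, Feed=1]  = 0
Output = Speed + 2Wear + 2  [with Speed=6, Wear=0]  = 8
Without intervention: Heat = 0 if Feed >= 2 else -2  [with Feed=1]  = -2; Wear = Heat - 3Feed  [with Heat=-2, Feed=1]  = -5; Output = Speed + 2Wear + 2  [with Speed=6, Wear=-5]  = -2.
Change = 8 − (-2) = 10.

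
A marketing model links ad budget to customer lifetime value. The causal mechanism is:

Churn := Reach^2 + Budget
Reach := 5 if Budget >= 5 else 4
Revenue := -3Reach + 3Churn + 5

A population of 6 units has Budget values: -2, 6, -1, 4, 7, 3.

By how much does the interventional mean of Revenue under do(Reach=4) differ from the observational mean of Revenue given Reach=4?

5.5

Under do(Reach=4), Reach's equation is replaced by Reach=4 for every unit. Per-unit Revenue: 35, 59, 38, 53, 62, 50. Mean = 49.5.
Conditioning on Reach=4 selects the 4 unit(s) with Budget ∈ {-2, -1, 4, 3}. Their Revenue values: 35, 38, 53, 50. Mean = 44.
Difference = 49.5 − 44 = 5.5.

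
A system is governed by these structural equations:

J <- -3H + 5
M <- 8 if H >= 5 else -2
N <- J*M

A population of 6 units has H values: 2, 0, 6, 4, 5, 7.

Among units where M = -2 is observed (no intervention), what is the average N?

2

Observing M=-2 restricts to units where M's equation naturally yields -2: H ∈ {2, 0, 4}. In that subpopulation N = 2, -10, 14, mean 2.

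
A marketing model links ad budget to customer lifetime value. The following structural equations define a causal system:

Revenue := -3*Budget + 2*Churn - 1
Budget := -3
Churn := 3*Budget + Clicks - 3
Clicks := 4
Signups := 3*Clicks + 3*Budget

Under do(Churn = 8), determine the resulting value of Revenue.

Intervening sets Churn = 8 and removes its equation (Churn := 3*Budget + Clicks - 3).
Revenue = -3*Budget + 2*Churn - 1  [with Budget=-3, Churn=8]  = 24

24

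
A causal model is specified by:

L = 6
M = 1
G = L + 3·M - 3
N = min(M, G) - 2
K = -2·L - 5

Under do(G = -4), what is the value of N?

-6

The intervention breaks the incoming arrows to G: G = L + 3·M - 3 no longer applies, and G = -4.
N = min(M, G) - 2  [with M=1, G=-4]  = -6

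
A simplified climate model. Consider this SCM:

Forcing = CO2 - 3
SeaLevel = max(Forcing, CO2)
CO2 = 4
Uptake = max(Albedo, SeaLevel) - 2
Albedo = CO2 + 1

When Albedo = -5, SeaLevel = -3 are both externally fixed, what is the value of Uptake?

Setting Albedo = -5, SeaLevel = -3 by intervention discards those variables' equations.
Uptake = max(Albedo, SeaLevel) - 2  [with Albedo=-5, SeaLevel=-3]  = -5

-5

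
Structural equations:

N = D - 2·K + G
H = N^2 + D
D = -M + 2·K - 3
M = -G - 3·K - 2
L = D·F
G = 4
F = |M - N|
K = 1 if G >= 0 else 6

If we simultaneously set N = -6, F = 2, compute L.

Setting N = -6, F = 2 by intervention discards those variables' equations.
K = 1 if G >= 0 else 6  [with G=4]  = 1
M = -G - 3·K - 2  [with G=4, K=1]  = -9
D = -M + 2·K - 3  [with M=-9, K=1]  = 8
L = D·F  [with D=8, F=2]  = 16

16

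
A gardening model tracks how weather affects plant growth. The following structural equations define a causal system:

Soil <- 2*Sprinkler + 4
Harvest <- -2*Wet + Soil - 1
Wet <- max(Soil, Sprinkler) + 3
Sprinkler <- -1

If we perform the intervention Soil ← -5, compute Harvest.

Under do(Soil=-5), the mechanism Soil <- 2*Sprinkler + 4 is discarded; Soil is fixed at -5.
Wet = max(Soil, Sprinkler) + 3  [with Soil=-5, Sprinkler=-1]  = 2
Harvest = -2*Wet + Soil - 1  [with Wet=2, Soil=-5]  = -10

-10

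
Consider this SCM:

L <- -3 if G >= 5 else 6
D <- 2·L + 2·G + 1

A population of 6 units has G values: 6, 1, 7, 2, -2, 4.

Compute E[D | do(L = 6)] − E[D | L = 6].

3.5

The intervention sets L=6 in all 6 units regardless of G. Recomputing D per unit gives 25, 15, 27, 17, 9, 21; average 19.
E[D|L=6] averages over only the 4 units with L=6 (G = 1, 2, -2, 4): D = 15, 17, 9, 21, mean 15.5.
Difference = 19 − 15.5 = 3.5.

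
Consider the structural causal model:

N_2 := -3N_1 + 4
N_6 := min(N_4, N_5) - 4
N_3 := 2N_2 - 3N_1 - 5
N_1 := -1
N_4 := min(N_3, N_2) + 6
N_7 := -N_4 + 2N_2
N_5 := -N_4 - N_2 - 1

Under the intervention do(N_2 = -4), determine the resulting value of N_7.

-4

Under do(N_2=-4), the mechanism N_2 := -3N_1 + 4 is discarded; N_2 is fixed at -4.
N_3 = 2N_2 - 3N_1 - 5  [with N_2=-4, N_1=-1]  = -10
N_4 = min(N_3, N_2) + 6  [with N_3=-10, N_2=-4]  = -4
N_7 = -N_4 + 2N_2  [with N_4=-4, N_2=-4]  = -4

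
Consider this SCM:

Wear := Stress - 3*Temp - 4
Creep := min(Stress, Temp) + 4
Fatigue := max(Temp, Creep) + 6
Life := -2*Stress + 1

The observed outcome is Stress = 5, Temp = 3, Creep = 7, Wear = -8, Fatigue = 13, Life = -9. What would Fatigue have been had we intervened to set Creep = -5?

9

do(Creep=-5) replaces the equation Creep := min(Stress, Temp) + 4 with the constant Creep = -5.
Fatigue = max(Temp, Creep) + 6  [with Temp=3, Creep=-5]  = 9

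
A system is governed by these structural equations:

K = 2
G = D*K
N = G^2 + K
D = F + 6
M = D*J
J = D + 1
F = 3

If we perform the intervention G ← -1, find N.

Under do(G=-1), the mechanism G = D*K is discarded; G is fixed at -1.
N = G^2 + K  [with G=-1, K=2]  = 3

3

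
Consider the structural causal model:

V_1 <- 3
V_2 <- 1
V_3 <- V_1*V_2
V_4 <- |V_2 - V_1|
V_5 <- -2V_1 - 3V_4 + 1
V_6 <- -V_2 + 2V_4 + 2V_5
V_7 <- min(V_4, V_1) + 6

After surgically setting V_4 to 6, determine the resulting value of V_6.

Under do(V_4=6), the mechanism V_4 <- |V_2 - V_1| is discarded; V_4 is fixed at 6.
V_5 = -2V_1 - 3V_4 + 1  [with V_1=3, V_4=6]  = -23
V_6 = -V_2 + 2V_4 + 2V_5  [with V_2=1, V_4=6, V_5=-23]  = -35

-35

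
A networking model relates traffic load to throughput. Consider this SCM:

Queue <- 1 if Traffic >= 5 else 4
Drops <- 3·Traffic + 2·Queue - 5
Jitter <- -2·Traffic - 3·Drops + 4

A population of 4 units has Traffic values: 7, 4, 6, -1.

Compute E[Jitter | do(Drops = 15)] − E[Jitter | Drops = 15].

Under do(Drops=15), Drops's equation is replaced by Drops=15 for every unit. Per-unit Jitter: -55, -49, -53, -39. Mean = -49.
Observing Drops=15 restricts to units where Drops's equation naturally yields 15: Traffic ∈ {4, 6}. In that subpopulation Jitter = -49, -53, mean -51.
Difference = -49 − (-51) = 2.

2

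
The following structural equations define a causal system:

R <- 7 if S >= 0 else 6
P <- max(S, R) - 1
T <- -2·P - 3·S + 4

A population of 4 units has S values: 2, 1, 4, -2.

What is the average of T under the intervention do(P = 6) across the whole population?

The intervention sets P=6 in all 4 units regardless of S. Recomputing T per unit gives -14, -11, -20, -2; average -11.75.

-11.75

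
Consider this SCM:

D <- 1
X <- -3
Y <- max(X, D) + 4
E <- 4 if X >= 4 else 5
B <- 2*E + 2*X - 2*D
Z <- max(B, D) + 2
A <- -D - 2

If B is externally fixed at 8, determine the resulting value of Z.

10

The intervention breaks the incoming arrows to B: B <- 2*E + 2*X - 2*D no longer applies, and B = 8.
Z = max(B, D) + 2  [with B=8, D=1]  = 10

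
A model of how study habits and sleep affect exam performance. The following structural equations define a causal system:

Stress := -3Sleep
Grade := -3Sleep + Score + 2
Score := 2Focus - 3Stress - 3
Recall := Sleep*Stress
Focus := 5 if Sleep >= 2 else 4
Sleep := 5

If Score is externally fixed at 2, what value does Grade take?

Under do(Score=2), the mechanism Score := 2Focus - 3Stress - 3 is discarded; Score is fixed at 2.
Grade = -3Sleep + Score + 2  [with Sleep=5, Score=2]  = -11

-11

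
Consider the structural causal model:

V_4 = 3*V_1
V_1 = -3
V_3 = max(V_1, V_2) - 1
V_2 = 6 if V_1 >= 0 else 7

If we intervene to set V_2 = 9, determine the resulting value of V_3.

8

The intervention breaks the incoming arrows to V_2: V_2 = 6 if V_1 >= 0 else 7 no longer applies, and V_2 = 9.
V_3 = max(V_1, V_2) - 1  [with V_1=-3, V_2=9]  = 8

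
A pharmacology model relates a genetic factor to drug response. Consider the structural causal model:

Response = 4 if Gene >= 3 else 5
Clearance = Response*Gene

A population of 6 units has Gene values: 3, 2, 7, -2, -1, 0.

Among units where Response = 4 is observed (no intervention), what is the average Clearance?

20

E[Clearance|Response=4] averages over only the 2 units with Response=4 (Gene = 3, 7): Clearance = 12, 28, mean 20.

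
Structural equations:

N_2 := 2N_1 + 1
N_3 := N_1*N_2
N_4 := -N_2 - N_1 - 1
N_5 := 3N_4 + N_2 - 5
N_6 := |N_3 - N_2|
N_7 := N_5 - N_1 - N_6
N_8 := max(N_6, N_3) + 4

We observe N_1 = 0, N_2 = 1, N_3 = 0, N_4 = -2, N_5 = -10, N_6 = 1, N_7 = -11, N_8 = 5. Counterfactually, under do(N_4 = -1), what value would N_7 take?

The intervention breaks the incoming arrows to N_4: N_4 := -N_2 - N_1 - 1 no longer applies, and N_4 = -1.
N_2 = 2N_1 + 1  [with N_1=0]  = 1
N_3 = N_1*N_2  [with N_1=0, N_2=1]  = 0
N_5 = 3N_4 + N_2 - 5  [with N_4=-1, N_2=1]  = -7
N_6 = |N_3 - N_2|  [with N_3=0, N_2=1]  = 1
N_7 = N_5 - N_1 - N_6  [with N_5=-7, N_1=0, N_6=1]  = -8

-8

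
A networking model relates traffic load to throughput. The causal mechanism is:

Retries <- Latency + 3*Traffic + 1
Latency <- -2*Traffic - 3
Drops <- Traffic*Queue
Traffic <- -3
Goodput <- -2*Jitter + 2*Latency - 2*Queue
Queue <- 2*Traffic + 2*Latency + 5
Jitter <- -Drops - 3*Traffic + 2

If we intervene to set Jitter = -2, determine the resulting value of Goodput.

0

Intervening sets Jitter = -2 and removes its equation (Jitter <- -Drops - 3*Traffic + 2).
Latency = -2*Traffic - 3  [with Traffic=-3]  = 3
Queue = 2*Traffic + 2*Latency + 5  [with Traffic=-3, Latency=3]  = 5
Goodput = -2*Jitter + 2*Latency - 2*Queue  [with Jitter=-2, Latency=3, Queue=5]  = 0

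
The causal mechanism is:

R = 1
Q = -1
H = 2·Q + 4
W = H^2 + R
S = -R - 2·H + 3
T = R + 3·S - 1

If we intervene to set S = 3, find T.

9

Under do(S=3), the mechanism S = -R - 2·H + 3 is discarded; S is fixed at 3.
T = R + 3·S - 1  [with R=1, S=3]  = 9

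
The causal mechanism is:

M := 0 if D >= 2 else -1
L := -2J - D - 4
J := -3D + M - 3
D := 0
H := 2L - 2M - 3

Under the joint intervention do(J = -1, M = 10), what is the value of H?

-27

Setting J = -1, M = 10 by intervention discards those variables' equations.
L = -2J - D - 4  [with J=-1, D=0]  = -2
H = 2L - 2M - 3  [with L=-2, M=10]  = -27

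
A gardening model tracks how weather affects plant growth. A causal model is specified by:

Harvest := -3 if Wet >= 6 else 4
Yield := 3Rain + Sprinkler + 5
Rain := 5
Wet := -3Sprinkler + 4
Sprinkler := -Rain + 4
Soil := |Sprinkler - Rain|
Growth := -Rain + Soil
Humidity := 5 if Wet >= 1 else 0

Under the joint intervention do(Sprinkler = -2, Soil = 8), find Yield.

18

Under do(Sprinkler = -2, Soil = 8), each intervened variable's structural equation is replaced by its fixed value.
Yield = 3Rain + Sprinkler + 5  [with Rain=5, Sprinkler=-2]  = 18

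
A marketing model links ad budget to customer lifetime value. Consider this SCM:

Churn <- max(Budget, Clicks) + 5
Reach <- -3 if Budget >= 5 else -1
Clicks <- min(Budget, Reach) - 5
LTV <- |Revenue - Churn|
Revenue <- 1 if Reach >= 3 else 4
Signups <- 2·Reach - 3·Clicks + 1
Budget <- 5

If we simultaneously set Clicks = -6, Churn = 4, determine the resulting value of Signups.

13

The joint intervention fixes Clicks = -6, Churn = 4, removing each variable's own equation.
Reach = -3 if Budget >= 5 else -1  [with Budget=5]  = -3
Signups = 2·Reach - 3·Clicks + 1  [with Reach=-3, Clicks=-6]  = 13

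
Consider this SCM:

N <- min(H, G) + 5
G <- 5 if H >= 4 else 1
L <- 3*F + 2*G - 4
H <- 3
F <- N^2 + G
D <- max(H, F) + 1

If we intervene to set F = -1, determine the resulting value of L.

-5

Under do(F=-1), the mechanism F <- N^2 + G is discarded; F is fixed at -1.
G = 5 if H >= 4 else 1  [with H=3]  = 1
L = 3*F + 2*G - 4  [with F=-1, G=1]  = -5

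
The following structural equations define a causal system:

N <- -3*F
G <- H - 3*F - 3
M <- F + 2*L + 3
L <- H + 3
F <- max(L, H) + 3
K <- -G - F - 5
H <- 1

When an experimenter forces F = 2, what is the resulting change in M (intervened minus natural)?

-5

The intervention breaks the incoming arrows to F: F <- max(L, H) + 3 no longer applies, and F = 2.
L = H + 3  [with H=1]  = 4
M = F + 2*L + 3  [with F=2, L=4]  = 13
Without intervention: L = H + 3  [with H=1]  = 4; F = max(L, H) + 3  [with L=4, H=1]  = 7; M = F + 2*L + 3  [with F=7, L=4]  = 18.
Change = 13 − 18 = -5.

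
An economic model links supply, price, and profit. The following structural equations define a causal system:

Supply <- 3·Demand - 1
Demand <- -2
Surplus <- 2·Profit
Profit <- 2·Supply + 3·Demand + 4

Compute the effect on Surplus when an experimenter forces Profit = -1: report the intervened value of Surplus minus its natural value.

The intervention breaks the incoming arrows to Profit: Profit <- 2·Supply + 3·Demand + 4 no longer applies, and Profit = -1.
Surplus = 2·Profit  [with Profit=-1]  = -2
Without intervention: Supply = 3·Demand - 1  [with Demand=-2]  = -7; Profit = 2·Supply + 3·Demand + 4  [with Supply=-7, Demand=-2]  = -16; Surplus = 2·Profit  [with Profit=-16]  = -32.
Change = -2 − (-32) = 30.

30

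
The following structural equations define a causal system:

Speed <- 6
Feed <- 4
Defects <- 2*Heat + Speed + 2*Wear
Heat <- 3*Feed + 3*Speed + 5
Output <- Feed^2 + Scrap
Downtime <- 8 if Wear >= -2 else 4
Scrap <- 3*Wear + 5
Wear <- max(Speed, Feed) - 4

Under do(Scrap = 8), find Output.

24

Intervening sets Scrap = 8 and removes its equation (Scrap <- 3*Wear + 5).
Output = Feed^2 + Scrap  [with Feed=4, Scrap=8]  = 24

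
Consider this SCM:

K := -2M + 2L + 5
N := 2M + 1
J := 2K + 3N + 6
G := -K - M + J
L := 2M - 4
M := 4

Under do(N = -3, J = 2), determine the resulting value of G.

-7

Setting N = -3, J = 2 by intervention discards those variables' equations.
L = 2M - 4  [with M=4]  = 4
K = -2M + 2L + 5  [with M=4, L=4]  = 5
G = -K - M + J  [with K=5, M=4, J=2]  = -7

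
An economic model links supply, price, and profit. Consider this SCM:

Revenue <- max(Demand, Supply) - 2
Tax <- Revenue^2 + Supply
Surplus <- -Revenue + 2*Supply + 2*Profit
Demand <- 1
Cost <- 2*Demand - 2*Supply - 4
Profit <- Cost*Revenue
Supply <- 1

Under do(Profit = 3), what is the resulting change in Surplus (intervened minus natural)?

Intervening sets Profit = 3 and removes its equation (Profit <- Cost*Revenue).
Revenue = max(Demand, Supply) - 2  [with Demand=1, Supply=1]  = -1
Surplus = -Revenue + 2*Supply + 2*Profit  [with Revenue=-1, Supply=1, Profit=3]  = 9
Without intervention: Cost = 2*Demand - 2*Supply - 4  [with Demand=1, Supply=1]  = -4; Revenue = max(Demand, Supply) - 2  [with Demand=1, Supply=1]  = -1; Profit = Cost*Revenue  [with Cost=-4, Revenue=-1]  = 4; Surplus = -Revenue + 2*Supply + 2*Profit  [with Revenue=-1, Supply=1, Profit=4]  = 11.
Change = 9 − 11 = -2.

-2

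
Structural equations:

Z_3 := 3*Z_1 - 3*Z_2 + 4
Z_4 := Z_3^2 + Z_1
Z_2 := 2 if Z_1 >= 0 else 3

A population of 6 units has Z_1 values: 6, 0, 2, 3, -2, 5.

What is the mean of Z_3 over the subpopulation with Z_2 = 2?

Observing Z_2=2 restricts to units where Z_2's equation naturally yields 2: Z_1 ∈ {6, 0, 2, 3, 5}. In that subpopulation Z_3 = 16, -2, 4, 7, 13, mean 7.6.

7.6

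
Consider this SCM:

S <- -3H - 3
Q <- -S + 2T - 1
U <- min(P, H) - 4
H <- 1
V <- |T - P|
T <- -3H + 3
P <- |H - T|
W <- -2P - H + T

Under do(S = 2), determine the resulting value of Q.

The intervention breaks the incoming arrows to S: S <- -3H - 3 no longer applies, and S = 2.
T = -3H + 3  [with H=1]  = 0
Q = -S + 2T - 1  [with S=2, T=0]  = -3

-3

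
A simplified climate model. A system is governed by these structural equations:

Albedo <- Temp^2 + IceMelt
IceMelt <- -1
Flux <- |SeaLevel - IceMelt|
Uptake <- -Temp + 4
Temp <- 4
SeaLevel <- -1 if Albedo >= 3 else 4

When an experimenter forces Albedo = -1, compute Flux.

5

do(Albedo=-1) replaces the equation Albedo <- Temp^2 + IceMelt with the constant Albedo = -1.
SeaLevel = -1 if Albedo >= 3 else 4  [with Albedo=-1]  = 4
Flux = |SeaLevel - IceMelt|  [with SeaLevel=4, IceMelt=-1]  = 5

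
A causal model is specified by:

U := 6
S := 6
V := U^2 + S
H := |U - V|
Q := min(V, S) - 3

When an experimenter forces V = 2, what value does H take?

4

The intervention breaks the incoming arrows to V: V := U^2 + S no longer applies, and V = 2.
H = |U - V|  [with U=6, V=2]  = 4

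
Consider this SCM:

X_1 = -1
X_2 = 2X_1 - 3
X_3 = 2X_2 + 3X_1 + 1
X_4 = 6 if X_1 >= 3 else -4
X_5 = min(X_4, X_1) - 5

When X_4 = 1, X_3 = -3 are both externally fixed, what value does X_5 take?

-6

The joint intervention fixes X_4 = 1, X_3 = -3, removing each variable's own equation.
X_5 = min(X_4, X_1) - 5  [with X_4=1, X_1=-1]  = -6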